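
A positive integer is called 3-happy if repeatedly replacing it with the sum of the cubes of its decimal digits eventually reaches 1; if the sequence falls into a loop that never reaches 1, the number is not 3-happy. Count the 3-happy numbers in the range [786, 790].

1

786: 786 → 1071 → 345 → 216 → 225 → 141 → 66 → 432 → 99 → 1458 → 702 → 351 → 153 → 153  — not 3-happy
787: 787 → 1198 → 1243 → 100 → 1  — 3-happy
788: 788 → 1367 → 587 → 980 → 1241 → 74 → 407 → 407  — not 3-happy
789: 789 → 1584 → 702 → 351 → 153 → 153  — not 3-happy
790: 790 → 1072 → 352 → 160 → 217 → 352  — not 3-happy
3-happy: 787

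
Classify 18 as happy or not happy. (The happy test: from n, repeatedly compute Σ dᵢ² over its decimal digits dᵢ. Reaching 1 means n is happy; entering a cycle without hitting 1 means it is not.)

not happy

18 → 1² + 8² = 1 + 64 = 65
65 → 6² + 5² = 36 + 25 = 61
61 → 6² + 1² = 36 + 1 = 37
37 → 3² + 7² = 9 + 49 = 58
58 → 5² + 8² = 25 + 64 = 89
89 → 8² + 9² = 64 + 81 = 145
145 → 1² + 4² + 5² = 1 + 16 + 25 = 42
42 → 4² + 2² = 16 + 4 = 20
20 → 2² + 0² = 4 + 0 = 4
4 → 4² = 16
16 → 1² + 6² = 1 + 36 = 37  — 37 already seen; the sequence cycles without reaching 1.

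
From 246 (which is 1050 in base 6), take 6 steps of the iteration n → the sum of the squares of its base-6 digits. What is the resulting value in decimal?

246 = (1,0,5,0)_6 → 1² + 0² + 5² + 0² = 1 + 0 + 25 + 0 = 26
26 = (4,2)_6 → 4² + 2² = 16 + 4 = 20
20 = (3,2)_6 → 3² + 2² = 9 + 4 = 13
13 = (2,1)_6 → 2² + 1² = 4 + 1 = 5
5 = (5)_6 → 5² = 25
25 = (4,1)_6 → 4² + 1² = 16 + 1 = 17

17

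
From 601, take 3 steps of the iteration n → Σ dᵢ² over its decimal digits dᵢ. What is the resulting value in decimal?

89

601 → 6² + 0² + 1² = 37
37 → 3² + 7² = 58
58 → 5² + 8² = 89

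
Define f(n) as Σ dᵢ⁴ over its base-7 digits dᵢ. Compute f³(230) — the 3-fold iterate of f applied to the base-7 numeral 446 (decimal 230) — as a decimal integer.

2258

230 = (4,4,6)_7 → 4⁴ + 4⁴ + 6⁴ = 256 + 256 + 1296 = 1808
1808 = (5,1,6,2)_7 → 5⁴ + 1⁴ + 6⁴ + 2⁴ = 625 + 1 + 1296 + 16 = 1938
1938 = (5,4,3,6)_7 → 5⁴ + 4⁴ + 3⁴ + 6⁴ = 625 + 256 + 81 + 1296 = 2258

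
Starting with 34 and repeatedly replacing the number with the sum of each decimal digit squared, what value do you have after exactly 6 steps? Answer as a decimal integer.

34 → 3² + 4² = 25
25 → 2² + 5² = 29
29 → 2² + 9² = 85
85 → 8² + 5² = 89
89 → 8² + 9² = 145
145 → 1² + 4² + 5² = 42

42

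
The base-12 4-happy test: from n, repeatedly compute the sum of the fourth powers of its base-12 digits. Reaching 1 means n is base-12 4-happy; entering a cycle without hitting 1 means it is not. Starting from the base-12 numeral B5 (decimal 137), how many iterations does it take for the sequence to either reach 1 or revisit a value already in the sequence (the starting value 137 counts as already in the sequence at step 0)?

137 = (11,5)_12 → 11⁴ + 5⁴ = 14641 + 625 = 15266
15266 = (8,10,0,2)_12 → 8⁴ + 10⁴ + 0⁴ + 2⁴ = 4096 + 10000 + 0 + 16 = 14112
14112 = (8,2,0,0)_12 → 8⁴ + 2⁴ + 0⁴ + 0⁴ = 4096 + 16 + 0 + 0 = 4112
4112 = (2,4,6,8)_12 → 2⁴ + 4⁴ + 6⁴ + 8⁴ = 16 + 256 + 1296 + 4096 = 5664
5664 = (3,3,4,0)_12 → 3⁴ + 3⁴ + 4⁴ + 0⁴ = 81 + 81 + 256 + 0 = 418
418 = (2,10,10)_12 → 2⁴ + 10⁴ + 10⁴ = 16 + 10000 + 10000 = 20016
20016 = (11,7,0,0)_12 → 11⁴ + 7⁴ + 0⁴ + 0⁴ = 14641 + 2401 + 0 + 0 = 17042
17042 = (9,10,4,2)_12 → 9⁴ + 10⁴ + 4⁴ + 2⁴ = 6561 + 10000 + 256 + 16 = 16833
16833 = (9,8,10,9)_12 → 9⁴ + 8⁴ + 10⁴ + 9⁴ = 6561 + 4096 + 10000 + 6561 = 27218
27218 = (1,3,9,0,2)_12 → 1⁴ + 3⁴ + 9⁴ + 0⁴ + 2⁴ = 1 + 81 + 6561 + 0 + 16 = 6659
6659 = (3,10,2,11)_12 → 3⁴ + 10⁴ + 2⁴ + 11⁴ = 81 + 10000 + 16 + 14641 = 24738
24738 = (1,2,3,9,6)_12 → 1⁴ + 2⁴ + 3⁴ + 9⁴ + 6⁴ = 1 + 16 + 81 + 6561 + 1296 = 7955
7955 = (4,7,2,11)_12 → 4⁴ + 7⁴ + 2⁴ + 11⁴ = 256 + 2401 + 16 + 14641 = 17314
17314 = (10,0,2,10)_12 → 10⁴ + 0⁴ + 2⁴ + 10⁴ = 10000 + 0 + 16 + 10000 = 20016  — 20016 repeats.
That took 14 steps.

14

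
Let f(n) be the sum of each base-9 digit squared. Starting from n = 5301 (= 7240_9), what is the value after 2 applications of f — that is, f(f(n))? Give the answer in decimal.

85

5301 = (7,2,4,0)_9 → 69
69 = (7,6)_9 → 85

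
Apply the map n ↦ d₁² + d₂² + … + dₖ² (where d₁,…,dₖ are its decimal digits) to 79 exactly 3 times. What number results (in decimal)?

79 → 7² + 9² = 130
130 → 1² + 3² + 0² = 10
10 → 1² + 0² = 1

1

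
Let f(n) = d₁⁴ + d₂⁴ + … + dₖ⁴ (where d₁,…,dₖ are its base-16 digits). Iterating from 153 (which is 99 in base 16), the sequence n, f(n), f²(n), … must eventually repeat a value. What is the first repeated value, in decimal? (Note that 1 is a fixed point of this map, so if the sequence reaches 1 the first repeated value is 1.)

153 = (9,9)_16 → 9⁴ + 9⁴ = 6561 + 6561 = 13122
13122 = (3,3,4,2)_16 → 3⁴ + 3⁴ + 4⁴ + 2⁴ = 81 + 81 + 256 + 16 = 434
434 = (1,11,2)_16 → 1⁴ + 11⁴ + 2⁴ = 1 + 14641 + 16 = 14658
14658 = (3,9,4,2)_16 → 3⁴ + 9⁴ + 4⁴ + 2⁴ = 81 + 6561 + 256 + 16 = 6914
6914 = (1,11,0,2)_16 → 1⁴ + 11⁴ + 0⁴ + 2⁴ = 1 + 14641 + 0 + 16 = 14658  — 14658 already appeared earlier.

14658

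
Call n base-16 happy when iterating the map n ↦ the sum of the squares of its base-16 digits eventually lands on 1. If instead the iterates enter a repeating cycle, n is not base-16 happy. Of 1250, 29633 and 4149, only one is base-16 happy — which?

1250

1250: 1250 → 216 → 233 → 277 → 27 → 122 → 149 → 106 → 136 → 128 → 64 → 16 → 1  — reaches 1 (base-16 happy)
29633: 29633 → 203 → 265 → 82 → 29 → 170 → 200 → 208 → 169 → 181 → 146 → 85 → 50 → 13 → 169  — repeats 169 (not base-16 happy)
4149: 4149 → 35 → 13 → 169 → 181 → 146 → 85 → 50 → 13  — repeats 13 (not base-16 happy)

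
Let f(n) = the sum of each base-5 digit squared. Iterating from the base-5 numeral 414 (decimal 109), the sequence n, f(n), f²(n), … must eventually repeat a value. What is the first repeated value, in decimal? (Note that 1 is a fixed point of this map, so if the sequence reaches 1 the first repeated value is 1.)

1

109 = (4,1,4)_5 → 4² + 1² + 4² = 33
33 = (1,1,3)_5 → 1² + 1² + 3² = 11
11 = (2,1)_5 → 2² + 1² = 5
5 = (1,0)_5 → 1² + 0² = 1  — reached the fixed point 1.
1 → 1, so 1 is the first repeated value.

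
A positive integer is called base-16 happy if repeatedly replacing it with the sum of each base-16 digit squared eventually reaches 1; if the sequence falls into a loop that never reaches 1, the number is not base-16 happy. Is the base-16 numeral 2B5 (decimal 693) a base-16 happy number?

693 = (2,11,5)_16 → 2² + 11² + 5² = 4 + 121 + 25 = 150
150 = (9,6)_16 → 9² + 6² = 81 + 36 = 117
117 = (7,5)_16 → 7² + 5² = 49 + 25 = 74
74 = (4,10)_16 → 4² + 10² = 16 + 100 = 116
116 = (7,4)_16 → 7² + 4² = 49 + 16 = 65
65 = (4,1)_16 → 4² + 1² = 16 + 1 = 17
17 = (1,1)_16 → 1² + 1² = 1 + 1 = 2
2 = (2)_16 → 2² = 4
4 = (4)_16 → 4² = 16
16 = (1,0)_16 → 1² + 0² = 1 + 0 = 1  — reached 1.

base-16 happy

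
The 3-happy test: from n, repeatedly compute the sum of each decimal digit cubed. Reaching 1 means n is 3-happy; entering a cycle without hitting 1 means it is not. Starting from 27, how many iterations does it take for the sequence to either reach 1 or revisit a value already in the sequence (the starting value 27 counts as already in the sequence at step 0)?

3

27 → 2³ + 7³ = 8 + 343 = 351
351 → 3³ + 5³ + 1³ = 27 + 125 + 1 = 153
153 → 1³ + 5³ + 3³ = 1 + 125 + 27 = 153  — 153 repeats.
That took 3 steps.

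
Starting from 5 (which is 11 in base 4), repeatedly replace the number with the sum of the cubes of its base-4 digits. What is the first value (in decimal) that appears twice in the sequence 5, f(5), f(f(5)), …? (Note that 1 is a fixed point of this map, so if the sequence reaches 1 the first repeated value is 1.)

5 = (1,1)_4 → 1³ + 1³ = 2
2 = (2)_4 → 2³ = 8
8 = (2,0)_4 → 2³ + 0³ = 8  — 8 already appeared earlier.

8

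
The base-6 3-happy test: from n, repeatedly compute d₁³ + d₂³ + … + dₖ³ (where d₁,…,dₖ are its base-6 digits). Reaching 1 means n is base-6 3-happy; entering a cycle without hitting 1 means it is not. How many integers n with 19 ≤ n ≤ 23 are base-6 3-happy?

1

19: 19 → 28 → 128 → 62 → 73 → 9 → 28  — not base-6 3-happy
20: 20 → 35 → 250 → 190 → 190  — not base-6 3-happy
21: 21 → 54 → 28 → 128 → 62 → 73 → 9 → 28  — not base-6 3-happy
22: 22 → 91 → 36 → 1  — base-6 3-happy
23: 23 → 152 → 73 → 9 → 28 → 128 → 62 → 73  — not base-6 3-happy
base-6 3-happy: 22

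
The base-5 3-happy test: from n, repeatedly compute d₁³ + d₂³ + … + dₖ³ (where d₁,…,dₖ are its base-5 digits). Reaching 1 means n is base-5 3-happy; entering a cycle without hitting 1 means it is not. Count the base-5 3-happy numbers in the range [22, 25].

22: 22 → 72 → 80 → 28 → 28  — not base-5 3-happy
23: 23 → 91 → 55 → 9 → 65 → 35 → 9  — not base-5 3-happy
24: 24 → 128 → 28 → 28  — not base-5 3-happy
25: 25 → 1  — base-5 3-happy
base-5 3-happy: 25

1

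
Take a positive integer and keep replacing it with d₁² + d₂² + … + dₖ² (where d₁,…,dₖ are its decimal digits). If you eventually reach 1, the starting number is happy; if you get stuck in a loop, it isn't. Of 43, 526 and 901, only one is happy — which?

901

43: 43 → 25 → 29 → 85 → 89 → 145 → 42 → 20 → 4 → 16 → 37 → 58 → 89  — repeats 89 (not happy)
526: 526 → 65 → 61 → 37 → 58 → 89 → 145 → 42 → 20 → 4 → 16 → 37  — repeats 37 (not happy)
901: 901 → 82 → 68 → 100 → 1  — reaches 1 (happy)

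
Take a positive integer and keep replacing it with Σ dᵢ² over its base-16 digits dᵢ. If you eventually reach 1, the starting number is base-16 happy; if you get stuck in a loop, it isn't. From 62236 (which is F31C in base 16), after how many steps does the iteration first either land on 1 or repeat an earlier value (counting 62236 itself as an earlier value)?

13

62236 = (15,3,1,12)_16 → 15² + 3² + 1² + 12² = 379
379 = (1,7,11)_16 → 1² + 7² + 11² = 171
171 = (10,11)_16 → 10² + 11² = 221
221 = (13,13)_16 → 13² + 13² = 338
338 = (1,5,2)_16 → 1² + 5² + 2² = 30
30 = (1,14)_16 → 1² + 14² = 197
197 = (12,5)_16 → 12² + 5² = 169
169 = (10,9)_16 → 10² + 9² = 181
181 = (11,5)_16 → 11² + 5² = 146
146 = (9,2)_16 → 9² + 2² = 85
85 = (5,5)_16 → 5² + 5² = 50
50 = (3,2)_16 → 3² + 2² = 13
13 = (13)_16 → 13² = 169  — 169 repeats.
That took 13 steps.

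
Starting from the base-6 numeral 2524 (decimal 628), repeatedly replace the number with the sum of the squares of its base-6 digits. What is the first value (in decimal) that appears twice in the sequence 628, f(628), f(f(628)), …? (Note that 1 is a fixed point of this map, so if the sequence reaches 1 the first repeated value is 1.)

628 = (2,5,2,4)_6 → 49
49 = (1,2,1)_6 → 6
6 = (1,0)_6 → 1  — reached the fixed point 1.
1 → 1, so 1 is the first repeated value.

1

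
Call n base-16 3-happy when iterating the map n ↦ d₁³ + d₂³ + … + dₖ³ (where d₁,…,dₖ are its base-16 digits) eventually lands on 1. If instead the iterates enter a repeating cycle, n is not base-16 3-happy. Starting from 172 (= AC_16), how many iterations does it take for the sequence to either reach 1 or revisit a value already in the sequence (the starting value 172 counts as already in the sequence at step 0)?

172 = (10,12)_16 → 10³ + 12³ = 1000 + 1728 = 2728
2728 = (10,10,8)_16 → 10³ + 10³ + 8³ = 1000 + 1000 + 512 = 2512
2512 = (9,13,0)_16 → 9³ + 13³ + 0³ = 729 + 2197 + 0 = 2926
2926 = (11,6,14)_16 → 11³ + 6³ + 14³ = 1331 + 216 + 2744 = 4291
4291 = (1,0,12,3)_16 → 1³ + 0³ + 12³ + 3³ = 1 + 0 + 1728 + 27 = 1756
1756 = (6,13,12)_16 → 6³ + 13³ + 12³ = 216 + 2197 + 1728 = 4141
4141 = (1,0,2,13)_16 → 1³ + 0³ + 2³ + 13³ = 1 + 0 + 8 + 2197 = 2206
2206 = (8,9,14)_16 → 8³ + 9³ + 14³ = 512 + 729 + 2744 = 3985
3985 = (15,9,1)_16 → 15³ + 9³ + 1³ = 3375 + 729 + 1 = 4105
4105 = (1,0,0,9)_16 → 1³ + 0³ + 0³ + 9³ = 1 + 0 + 0 + 729 = 730
730 = (2,13,10)_16 → 2³ + 13³ + 10³ = 8 + 2197 + 1000 = 3205
3205 = (12,8,5)_16 → 12³ + 8³ + 5³ = 1728 + 512 + 125 = 2365
2365 = (9,3,13)_16 → 9³ + 3³ + 13³ = 729 + 27 + 2197 = 2953
2953 = (11,8,9)_16 → 11³ + 8³ + 9³ = 1331 + 512 + 729 = 2572
2572 = (10,0,12)_16 → 10³ + 0³ + 12³ = 1000 + 0 + 1728 = 2728  — 2728 repeats.
That took 15 steps.

15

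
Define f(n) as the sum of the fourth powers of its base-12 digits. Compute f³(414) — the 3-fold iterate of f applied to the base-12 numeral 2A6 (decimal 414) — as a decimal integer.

3538

414 = (2,10,6)_12 → 11312
11312 = (6,6,6,8)_12 → 7984
7984 = (4,7,5,4)_12 → 3538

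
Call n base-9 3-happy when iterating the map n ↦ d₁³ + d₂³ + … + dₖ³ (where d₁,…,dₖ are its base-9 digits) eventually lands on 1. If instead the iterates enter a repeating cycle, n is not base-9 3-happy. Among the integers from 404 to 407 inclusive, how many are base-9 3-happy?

1

404: 404 → 1088 → 604 → 408 → 152 → 856 → 128 → 134 → 638 → 1198 → 470 → 476 → 980 → 540 → 432 → 152  (repeats 152)
405: 405 → 125 → 577 → 345 → 99 → 9 → 1  (reaches 1)
406: 406 → 126 → 126  (repeats 126)
407: 407 → 133 → 469 → 469  (repeats 469)
base-9 3-happy: 405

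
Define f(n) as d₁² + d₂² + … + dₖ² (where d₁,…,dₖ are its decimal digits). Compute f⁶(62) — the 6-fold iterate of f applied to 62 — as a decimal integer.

145

62 → 6² + 2² = 36 + 4 = 40
40 → 4² + 0² = 16 + 0 = 16
16 → 1² + 6² = 1 + 36 = 37
37 → 3² + 7² = 9 + 49 = 58
58 → 5² + 8² = 25 + 64 = 89
89 → 8² + 9² = 64 + 81 = 145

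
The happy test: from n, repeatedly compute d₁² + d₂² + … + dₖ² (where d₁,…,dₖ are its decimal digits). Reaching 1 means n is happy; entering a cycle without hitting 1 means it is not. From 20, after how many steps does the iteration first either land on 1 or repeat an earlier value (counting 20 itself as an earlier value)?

8

20 → 2² + 0² = 4
4 → 4² = 16
16 → 1² + 6² = 37
37 → 3² + 7² = 58
58 → 5² + 8² = 89
89 → 8² + 9² = 145
145 → 1² + 4² + 5² = 42
42 → 4² + 2² = 20  — 20 repeats.
That took 8 steps.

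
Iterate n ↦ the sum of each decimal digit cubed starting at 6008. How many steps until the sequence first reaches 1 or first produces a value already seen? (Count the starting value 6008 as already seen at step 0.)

6008 → 6³ + 0³ + 0³ + 8³ = 216 + 0 + 0 + 512 = 728
728 → 7³ + 2³ + 8³ = 343 + 8 + 512 = 863
863 → 8³ + 6³ + 3³ = 512 + 216 + 27 = 755
755 → 7³ + 5³ + 5³ = 343 + 125 + 125 = 593
593 → 5³ + 9³ + 3³ = 125 + 729 + 27 = 881
881 → 8³ + 8³ + 1³ = 512 + 512 + 1 = 1025
1025 → 1³ + 0³ + 2³ + 5³ = 1 + 0 + 8 + 125 = 134
134 → 1³ + 3³ + 4³ = 1 + 27 + 64 = 92
92 → 9³ + 2³ = 729 + 8 = 737
737 → 7³ + 3³ + 7³ = 343 + 27 + 343 = 713
713 → 7³ + 1³ + 3³ = 343 + 1 + 27 = 371
371 → 3³ + 7³ + 1³ = 27 + 343 + 1 = 371  — 371 repeats.
That took 12 steps.

12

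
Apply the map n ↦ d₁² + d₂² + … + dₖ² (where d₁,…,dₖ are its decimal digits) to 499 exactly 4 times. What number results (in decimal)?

499 → 4² + 9² + 9² = 178
178 → 1² + 7² + 8² = 114
114 → 1² + 1² + 4² = 18
18 → 1² + 8² = 65

65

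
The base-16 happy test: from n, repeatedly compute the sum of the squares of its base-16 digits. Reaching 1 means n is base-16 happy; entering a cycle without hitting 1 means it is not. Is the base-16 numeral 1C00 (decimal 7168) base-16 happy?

not base-16 happy

7168 = (1,12,0,0)_16 → 1² + 12² + 0² + 0² = 1 + 144 + 0 + 0 = 145
145 = (9,1)_16 → 9² + 1² = 81 + 1 = 82
82 = (5,2)_16 → 5² + 2² = 25 + 4 = 29
29 = (1,13)_16 → 1² + 13² = 1 + 169 = 170
170 = (10,10)_16 → 10² + 10² = 100 + 100 = 200
200 = (12,8)_16 → 12² + 8² = 144 + 64 = 208
208 = (13,0)_16 → 13² + 0² = 169 + 0 = 169
169 = (10,9)_16 → 10² + 9² = 100 + 81 = 181
181 = (11,5)_16 → 11² + 5² = 121 + 25 = 146
146 = (9,2)_16 → 9² + 2² = 81 + 4 = 85
85 = (5,5)_16 → 5² + 5² = 25 + 25 = 50
50 = (3,2)_16 → 3² + 2² = 9 + 4 = 13
13 = (13)_16 → 13² = 169  — 169 already seen; the sequence cycles without reaching 1.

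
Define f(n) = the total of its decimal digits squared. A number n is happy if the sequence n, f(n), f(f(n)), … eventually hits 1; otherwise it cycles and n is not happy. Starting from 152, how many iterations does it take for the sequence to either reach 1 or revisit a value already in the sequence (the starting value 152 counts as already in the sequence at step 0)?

14

152 → 30
30 → 9
9 → 81
81 → 65
65 → 61
61 → 37
37 → 58
58 → 89
89 → 145
145 → 42
42 → 20
20 → 4
4 → 16
16 → 37  — 37 repeats.
That took 14 steps.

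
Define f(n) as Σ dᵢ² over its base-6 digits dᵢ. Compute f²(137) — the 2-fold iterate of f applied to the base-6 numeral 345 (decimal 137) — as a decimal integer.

137 = (3,4,5)_6 → 50
50 = (1,2,2)_6 → 9

9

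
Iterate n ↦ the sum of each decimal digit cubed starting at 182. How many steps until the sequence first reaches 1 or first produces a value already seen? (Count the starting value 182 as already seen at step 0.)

7

182 → 1³ + 8³ + 2³ = 521
521 → 5³ + 2³ + 1³ = 134
134 → 1³ + 3³ + 4³ = 92
92 → 9³ + 2³ = 737
737 → 7³ + 3³ + 7³ = 713
713 → 7³ + 1³ + 3³ = 371
371 → 3³ + 7³ + 1³ = 371  — 371 repeats.
That took 7 steps.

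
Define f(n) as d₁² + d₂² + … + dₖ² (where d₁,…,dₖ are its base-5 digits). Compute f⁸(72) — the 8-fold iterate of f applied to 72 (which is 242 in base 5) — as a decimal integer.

72 = (2,4,2)_5 → 24
24 = (4,4)_5 → 32
32 = (1,1,2)_5 → 6
6 = (1,1)_5 → 2
2 = (2)_5 → 4
4 = (4)_5 → 16
16 = (3,1)_5 → 10
10 = (2,0)_5 → 4

4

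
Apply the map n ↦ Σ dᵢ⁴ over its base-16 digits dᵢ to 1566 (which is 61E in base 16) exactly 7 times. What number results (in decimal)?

53650

1566 = (6,1,14)_16 → 6⁴ + 1⁴ + 14⁴ = 1296 + 1 + 38416 = 39713
39713 = (9,11,2,1)_16 → 9⁴ + 11⁴ + 2⁴ + 1⁴ = 6561 + 14641 + 16 + 1 = 21219
21219 = (5,2,14,3)_16 → 5⁴ + 2⁴ + 14⁴ + 3⁴ = 625 + 16 + 38416 + 81 = 39138
39138 = (9,8,14,2)_16 → 9⁴ + 8⁴ + 14⁴ + 2⁴ = 6561 + 4096 + 38416 + 16 = 49089
49089 = (11,15,12,1)_16 → 11⁴ + 15⁴ + 12⁴ + 1⁴ = 14641 + 50625 + 20736 + 1 = 86003
86003 = (1,4,15,15,3)_16 → 1⁴ + 4⁴ + 15⁴ + 15⁴ + 3⁴ = 1 + 256 + 50625 + 50625 + 81 = 101588
101588 = (1,8,12,13,4)_16 → 1⁴ + 8⁴ + 12⁴ + 13⁴ + 4⁴ = 1 + 4096 + 20736 + 28561 + 256 = 53650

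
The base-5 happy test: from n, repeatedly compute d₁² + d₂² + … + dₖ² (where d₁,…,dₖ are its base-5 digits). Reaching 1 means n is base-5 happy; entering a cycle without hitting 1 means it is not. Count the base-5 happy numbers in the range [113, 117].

113: 113 → 29 → 17 → 13 → 13  — not base-5 happy
114: 114 → 36 → 6 → 2 → 4 → 16 → 10 → 4  — not base-5 happy
115: 115 → 25 → 1  — base-5 happy
116: 116 → 26 → 2 → 4 → 16 → 10 → 4  — not base-5 happy
117: 117 → 29 → 17 → 13 → 13  — not base-5 happy
base-5 happy: 115

1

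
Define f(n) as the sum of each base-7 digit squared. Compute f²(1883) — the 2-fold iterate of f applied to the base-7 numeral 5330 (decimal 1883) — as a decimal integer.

1883 = (5,3,3,0)_7 → 5² + 3² + 3² + 0² = 25 + 9 + 9 + 0 = 43
43 = (6,1)_7 → 6² + 1² = 36 + 1 = 37

37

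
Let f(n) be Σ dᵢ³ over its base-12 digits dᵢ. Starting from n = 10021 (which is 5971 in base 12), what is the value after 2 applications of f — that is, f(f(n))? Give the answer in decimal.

10021 = (5,9,7,1)_12 → 5³ + 9³ + 7³ + 1³ = 125 + 729 + 343 + 1 = 1198
1198 = (8,3,10)_12 → 8³ + 3³ + 10³ = 512 + 27 + 1000 = 1539

1539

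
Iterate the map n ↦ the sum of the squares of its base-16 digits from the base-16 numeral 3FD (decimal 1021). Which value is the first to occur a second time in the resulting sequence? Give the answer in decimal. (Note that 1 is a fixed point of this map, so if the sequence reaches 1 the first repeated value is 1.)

1021 = (3,15,13)_16 → 3² + 15² + 13² = 403
403 = (1,9,3)_16 → 1² + 9² + 3² = 91
91 = (5,11)_16 → 5² + 11² = 146
146 = (9,2)_16 → 9² + 2² = 85
85 = (5,5)_16 → 5² + 5² = 50
50 = (3,2)_16 → 3² + 2² = 13
13 = (13)_16 → 13² = 169
169 = (10,9)_16 → 10² + 9² = 181
181 = (11,5)_16 → 11² + 5² = 146  — 146 already appeared earlier.

146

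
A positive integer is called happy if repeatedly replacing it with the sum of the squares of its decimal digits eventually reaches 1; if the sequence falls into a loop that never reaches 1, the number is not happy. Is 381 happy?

381 → 3² + 8² + 1² = 9 + 64 + 1 = 74
74 → 7² + 4² = 49 + 16 = 65
65 → 6² + 5² = 36 + 25 = 61
61 → 6² + 1² = 36 + 1 = 37
37 → 3² + 7² = 9 + 49 = 58
58 → 5² + 8² = 25 + 64 = 89
89 → 8² + 9² = 64 + 81 = 145
145 → 1² + 4² + 5² = 1 + 16 + 25 = 42
42 → 4² + 2² = 16 + 4 = 20
20 → 2² + 0² = 4 + 0 = 4
4 → 4² = 16
16 → 1² + 6² = 1 + 36 = 37  — 37 already seen; the sequence cycles without reaching 1.

not happy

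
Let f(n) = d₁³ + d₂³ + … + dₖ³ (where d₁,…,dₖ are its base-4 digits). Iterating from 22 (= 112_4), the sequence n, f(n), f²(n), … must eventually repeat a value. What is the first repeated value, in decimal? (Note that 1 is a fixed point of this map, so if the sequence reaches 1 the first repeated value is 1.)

1

22 = (1,1,2)_4 → 1³ + 1³ + 2³ = 10
10 = (2,2)_4 → 2³ + 2³ = 16
16 = (1,0,0)_4 → 1³ + 0³ + 0³ = 1  — reached the fixed point 1.
1 → 1, so 1 is the first repeated value.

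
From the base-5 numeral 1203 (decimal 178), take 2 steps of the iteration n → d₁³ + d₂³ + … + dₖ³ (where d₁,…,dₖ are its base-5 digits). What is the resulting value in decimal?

178 = (1,2,0,3)_5 → 36
36 = (1,2,1)_5 → 10

10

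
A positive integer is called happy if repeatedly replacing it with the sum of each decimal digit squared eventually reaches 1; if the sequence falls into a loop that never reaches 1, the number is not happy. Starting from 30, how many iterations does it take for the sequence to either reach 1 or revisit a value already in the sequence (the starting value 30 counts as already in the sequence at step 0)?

30 → 3² + 0² = 9
9 → 9² = 81
81 → 8² + 1² = 65
65 → 6² + 5² = 61
61 → 6² + 1² = 37
37 → 3² + 7² = 58
58 → 5² + 8² = 89
89 → 8² + 9² = 145
145 → 1² + 4² + 5² = 42
42 → 4² + 2² = 20
20 → 2² + 0² = 4
4 → 4² = 16
16 → 1² + 6² = 37  — 37 repeats.
That took 13 steps.

13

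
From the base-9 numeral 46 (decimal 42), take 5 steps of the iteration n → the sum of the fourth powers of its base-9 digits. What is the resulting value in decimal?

4098

42 = (4,6)_9 → 4⁴ + 6⁴ = 1552
1552 = (2,1,1,4)_9 → 2⁴ + 1⁴ + 1⁴ + 4⁴ = 274
274 = (3,3,4)_9 → 3⁴ + 3⁴ + 4⁴ = 418
418 = (5,1,4)_9 → 5⁴ + 1⁴ + 4⁴ = 882
882 = (1,1,8,0)_9 → 1⁴ + 1⁴ + 8⁴ + 0⁴ = 4098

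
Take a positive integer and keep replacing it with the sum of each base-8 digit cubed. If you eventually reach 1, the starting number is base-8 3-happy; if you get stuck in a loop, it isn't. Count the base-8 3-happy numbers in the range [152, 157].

152: 152 → 35 → 91 → 55 → 559 → 469 → 476 → 434 → 440 → 559  — not base-8 3-happy
153: 153 → 36 → 128 → 8 → 1  — base-8 3-happy
154: 154 → 43 → 152 → 35 → 91 → 55 → 559 → 469 → 476 → 434 → 440 → 559  — not base-8 3-happy
155: 155 → 62 → 559 → 469 → 476 → 434 → 440 → 559  — not base-8 3-happy
156: 156 → 99 → 92 → 92  — not base-8 3-happy
157: 157 → 160 → 72 → 2 → 8 → 1  — base-8 3-happy
base-8 3-happy: 153, 157

2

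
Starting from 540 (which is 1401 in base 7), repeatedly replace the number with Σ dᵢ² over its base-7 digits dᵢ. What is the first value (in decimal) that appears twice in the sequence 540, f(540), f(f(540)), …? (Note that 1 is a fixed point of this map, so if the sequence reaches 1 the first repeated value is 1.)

540 = (1,4,0,1)_7 → 1² + 4² + 0² + 1² = 1 + 16 + 0 + 1 = 18
18 = (2,4)_7 → 2² + 4² = 4 + 16 = 20
20 = (2,6)_7 → 2² + 6² = 4 + 36 = 40
40 = (5,5)_7 → 5² + 5² = 25 + 25 = 50
50 = (1,0,1)_7 → 1² + 0² + 1² = 1 + 0 + 1 = 2
2 = (2)_7 → 2² = 4
4 = (4)_7 → 4² = 16
16 = (2,2)_7 → 2² + 2² = 4 + 4 = 8
8 = (1,1)_7 → 1² + 1² = 1 + 1 = 2  — 2 already appeared earlier.

2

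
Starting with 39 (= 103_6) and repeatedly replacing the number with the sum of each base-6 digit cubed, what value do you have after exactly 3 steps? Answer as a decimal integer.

39 = (1,0,3)_6 → 1³ + 0³ + 3³ = 1 + 0 + 27 = 28
28 = (4,4)_6 → 4³ + 4³ = 64 + 64 = 128
128 = (3,3,2)_6 → 3³ + 3³ + 2³ = 27 + 27 + 8 = 62

62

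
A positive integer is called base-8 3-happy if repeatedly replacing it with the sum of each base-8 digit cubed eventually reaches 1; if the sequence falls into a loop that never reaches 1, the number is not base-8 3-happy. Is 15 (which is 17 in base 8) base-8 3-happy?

not base-8 3-happy

15 = (1,7)_8 → 1³ + 7³ = 344
344 = (5,3,0)_8 → 5³ + 3³ + 0³ = 152
152 = (2,3,0)_8 → 2³ + 3³ + 0³ = 35
35 = (4,3)_8 → 4³ + 3³ = 91
91 = (1,3,3)_8 → 1³ + 3³ + 3³ = 55
55 = (6,7)_8 → 6³ + 7³ = 559
559 = (1,0,5,7)_8 → 1³ + 0³ + 5³ + 7³ = 469
469 = (7,2,5)_8 → 7³ + 2³ + 5³ = 476
476 = (7,3,4)_8 → 7³ + 3³ + 4³ = 434
434 = (6,6,2)_8 → 6³ + 6³ + 2³ = 440
440 = (6,7,0)_8 → 6³ + 7³ + 0³ = 559  — 559 already seen; the sequence cycles without reaching 1.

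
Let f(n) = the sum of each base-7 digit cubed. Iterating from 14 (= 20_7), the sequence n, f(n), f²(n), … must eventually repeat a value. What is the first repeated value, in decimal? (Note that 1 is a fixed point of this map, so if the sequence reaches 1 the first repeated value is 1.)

8

14 = (2,0)_7 → 2³ + 0³ = 8
8 = (1,1)_7 → 1³ + 1³ = 2
2 = (2)_7 → 2³ = 8  — 8 already appeared earlier.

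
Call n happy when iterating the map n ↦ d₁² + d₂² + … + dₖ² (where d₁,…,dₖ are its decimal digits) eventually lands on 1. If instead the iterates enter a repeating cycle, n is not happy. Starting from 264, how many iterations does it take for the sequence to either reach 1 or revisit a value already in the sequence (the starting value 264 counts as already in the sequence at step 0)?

11

264 → 56
56 → 61
61 → 37
37 → 58
58 → 89
89 → 145
145 → 42
42 → 20
20 → 4
4 → 16
16 → 37  — 37 repeats.
That took 11 steps.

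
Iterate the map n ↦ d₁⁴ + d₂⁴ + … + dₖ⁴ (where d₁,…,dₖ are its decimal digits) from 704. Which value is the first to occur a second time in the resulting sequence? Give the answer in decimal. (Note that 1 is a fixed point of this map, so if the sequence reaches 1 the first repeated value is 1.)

4338

704 → 7⁴ + 0⁴ + 4⁴ = 2401 + 0 + 256 = 2657
2657 → 2⁴ + 6⁴ + 5⁴ + 7⁴ = 16 + 1296 + 625 + 2401 = 4338
4338 → 4⁴ + 3⁴ + 3⁴ + 8⁴ = 256 + 81 + 81 + 4096 = 4514
4514 → 4⁴ + 5⁴ + 1⁴ + 4⁴ = 256 + 625 + 1 + 256 = 1138
1138 → 1⁴ + 1⁴ + 3⁴ + 8⁴ = 1 + 1 + 81 + 4096 = 4179
4179 → 4⁴ + 1⁴ + 7⁴ + 9⁴ = 256 + 1 + 2401 + 6561 = 9219
9219 → 9⁴ + 2⁴ + 1⁴ + 9⁴ = 6561 + 16 + 1 + 6561 = 13139
13139 → 1⁴ + 3⁴ + 1⁴ + 3⁴ + 9⁴ = 1 + 81 + 1 + 81 + 6561 = 6725
6725 → 6⁴ + 7⁴ + 2⁴ + 5⁴ = 1296 + 2401 + 16 + 625 = 4338  — 4338 already appeared earlier.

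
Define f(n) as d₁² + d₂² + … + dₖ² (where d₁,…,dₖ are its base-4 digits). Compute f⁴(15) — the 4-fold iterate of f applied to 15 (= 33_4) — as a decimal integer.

4

15 = (3,3)_4 → 3² + 3² = 9 + 9 = 18
18 = (1,0,2)_4 → 1² + 0² + 2² = 1 + 0 + 4 = 5
5 = (1,1)_4 → 1² + 1² = 1 + 1 = 2
2 = (2)_4 → 2² = 4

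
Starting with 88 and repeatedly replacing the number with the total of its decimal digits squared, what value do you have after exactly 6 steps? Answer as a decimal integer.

88 → 8² + 8² = 64 + 64 = 128
128 → 1² + 2² + 8² = 1 + 4 + 64 = 69
69 → 6² + 9² = 36 + 81 = 117
117 → 1² + 1² + 7² = 1 + 1 + 49 = 51
51 → 5² + 1² = 25 + 1 = 26
26 → 2² + 6² = 4 + 36 = 40

40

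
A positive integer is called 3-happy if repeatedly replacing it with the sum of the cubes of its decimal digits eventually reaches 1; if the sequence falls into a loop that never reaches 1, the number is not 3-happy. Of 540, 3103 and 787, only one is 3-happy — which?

787

540: 540 → 189 → 1242 → 81 → 513 → 153 → 153  — repeats 153 (not 3-happy)
3103: 3103 → 55 → 250 → 133 → 55  — repeats 55 (not 3-happy)
787: 787 → 1198 → 1243 → 100 → 1  — reaches 1 (3-happy)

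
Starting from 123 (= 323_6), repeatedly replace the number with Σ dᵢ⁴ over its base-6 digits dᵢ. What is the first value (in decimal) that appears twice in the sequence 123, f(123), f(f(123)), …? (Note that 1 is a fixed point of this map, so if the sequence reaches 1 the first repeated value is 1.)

963

123 = (3,2,3)_6 → 3⁴ + 2⁴ + 3⁴ = 178
178 = (4,5,4)_6 → 4⁴ + 5⁴ + 4⁴ = 1137
1137 = (5,1,3,3)_6 → 5⁴ + 1⁴ + 3⁴ + 3⁴ = 788
788 = (3,3,5,2)_6 → 3⁴ + 3⁴ + 5⁴ + 2⁴ = 803
803 = (3,4,1,5)_6 → 3⁴ + 4⁴ + 1⁴ + 5⁴ = 963
963 = (4,2,4,3)_6 → 4⁴ + 2⁴ + 4⁴ + 3⁴ = 609
609 = (2,4,5,3)_6 → 2⁴ + 4⁴ + 5⁴ + 3⁴ = 978
978 = (4,3,1,0)_6 → 4⁴ + 3⁴ + 1⁴ + 0⁴ = 338
338 = (1,3,2,2)_6 → 1⁴ + 3⁴ + 2⁴ + 2⁴ = 114
114 = (3,1,0)_6 → 3⁴ + 1⁴ + 0⁴ = 82
82 = (2,1,4)_6 → 2⁴ + 1⁴ + 4⁴ = 273
273 = (1,1,3,3)_6 → 1⁴ + 1⁴ + 3⁴ + 3⁴ = 164
164 = (4,3,2)_6 → 4⁴ + 3⁴ + 2⁴ = 353
353 = (1,3,4,5)_6 → 1⁴ + 3⁴ + 4⁴ + 5⁴ = 963  — 963 already appeared earlier.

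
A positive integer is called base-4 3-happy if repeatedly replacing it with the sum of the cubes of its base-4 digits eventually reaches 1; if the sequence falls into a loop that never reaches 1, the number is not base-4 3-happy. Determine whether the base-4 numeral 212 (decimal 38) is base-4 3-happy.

38 = (2,1,2)_4 → 2³ + 1³ + 2³ = 8 + 1 + 8 = 17
17 = (1,0,1)_4 → 1³ + 0³ + 1³ = 1 + 0 + 1 = 2
2 = (2)_4 → 2³ = 8
8 = (2,0)_4 → 2³ + 0³ = 8 + 0 = 8  — 8 already seen; the sequence cycles without reaching 1.

not base-4 3-happy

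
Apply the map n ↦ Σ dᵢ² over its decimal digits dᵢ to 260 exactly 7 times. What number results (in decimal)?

260 → 2² + 6² + 0² = 40
40 → 4² + 0² = 16
16 → 1² + 6² = 37
37 → 3² + 7² = 58
58 → 5² + 8² = 89
89 → 8² + 9² = 145
145 → 1² + 4² + 5² = 42

42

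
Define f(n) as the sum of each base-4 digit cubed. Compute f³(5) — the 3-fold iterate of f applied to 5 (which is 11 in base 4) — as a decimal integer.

8

5 = (1,1)_4 → 1³ + 1³ = 2
2 = (2)_4 → 2³ = 8
8 = (2,0)_4 → 2³ + 0³ = 8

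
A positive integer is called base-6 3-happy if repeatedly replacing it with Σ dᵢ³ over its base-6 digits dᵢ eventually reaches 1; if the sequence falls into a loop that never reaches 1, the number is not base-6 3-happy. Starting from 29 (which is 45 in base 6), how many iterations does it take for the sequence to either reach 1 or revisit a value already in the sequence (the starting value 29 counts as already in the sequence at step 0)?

29 = (4,5)_6 → 4³ + 5³ = 64 + 125 = 189
189 = (5,1,3)_6 → 5³ + 1³ + 3³ = 125 + 1 + 27 = 153
153 = (4,1,3)_6 → 4³ + 1³ + 3³ = 64 + 1 + 27 = 92
92 = (2,3,2)_6 → 2³ + 3³ + 2³ = 8 + 27 + 8 = 43
43 = (1,1,1)_6 → 1³ + 1³ + 1³ = 1 + 1 + 1 = 3
3 = (3)_6 → 3³ = 27
27 = (4,3)_6 → 4³ + 3³ = 64 + 27 = 91
91 = (2,3,1)_6 → 2³ + 3³ + 1³ = 8 + 27 + 1 = 36
36 = (1,0,0)_6 → 1³ + 0³ + 0³ = 1 + 0 + 0 = 1  — reached 1.
That took 9 steps.

9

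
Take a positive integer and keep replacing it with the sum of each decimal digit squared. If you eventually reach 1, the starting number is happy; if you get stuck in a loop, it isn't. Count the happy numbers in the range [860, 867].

860: 860 → 100 → 1  (reaches 1)
861: 861 → 101 → 2 → 4 → 16 → 37 → 58 → 89 → 145 → 42 → 20 → 4  (repeats 4)
862: 862 → 104 → 17 → 50 → 25 → 29 → 85 → 89 → 145 → 42 → 20 → 4 → 16 → 37 → 58 → 89  (repeats 89)
863: 863 → 109 → 82 → 68 → 100 → 1  (reaches 1)
864: 864 → 116 → 38 → 73 → 58 → 89 → 145 → 42 → 20 → 4 → 16 → 37 → 58  (repeats 58)
865: 865 → 125 → 30 → 9 → 81 → 65 → 61 → 37 → 58 → 89 → 145 → 42 → 20 → 4 → 16 → 37  (repeats 37)
866: 866 → 136 → 46 → 52 → 29 → 85 → 89 → 145 → 42 → 20 → 4 → 16 → 37 → 58 → 89  (repeats 89)
867: 867 → 149 → 98 → 145 → 42 → 20 → 4 → 16 → 37 → 58 → 89 → 145  (repeats 145)
happy: 860, 863

2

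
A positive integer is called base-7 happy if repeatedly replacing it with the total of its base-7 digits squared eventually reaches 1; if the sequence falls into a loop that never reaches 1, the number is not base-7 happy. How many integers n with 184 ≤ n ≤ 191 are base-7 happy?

1

184: 184 → 38 → 34 → 52 → 10 → 10  (repeats 10)
185: 185 → 43 → 37 → 29 → 17 → 13 → 37  (repeats 37)
186: 186 → 50 → 2 → 4 → 16 → 8 → 2  (repeats 2)
187: 187 → 59 → 11 → 17 → 13 → 37 → 29 → 17  (repeats 17)
188: 188 → 70 → 10 → 10  (repeats 10)
189: 189 → 45 → 45  (repeats 45)
190: 190 → 46 → 52 → 10 → 10  (repeats 10)
191: 191 → 49 → 1  (reaches 1)
base-7 happy: 191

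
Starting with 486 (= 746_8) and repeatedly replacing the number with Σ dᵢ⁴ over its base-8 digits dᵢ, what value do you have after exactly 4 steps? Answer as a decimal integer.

1633

486 = (7,4,6)_8 → 3953
3953 = (7,5,6,1)_8 → 4323
4323 = (1,0,3,4,3)_8 → 419
419 = (6,4,3)_8 → 1633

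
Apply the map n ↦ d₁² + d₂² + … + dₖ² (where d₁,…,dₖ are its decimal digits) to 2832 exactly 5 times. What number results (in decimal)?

2832 → 2² + 8² + 3² + 2² = 81
81 → 8² + 1² = 65
65 → 6² + 5² = 61
61 → 6² + 1² = 37
37 → 3² + 7² = 58

58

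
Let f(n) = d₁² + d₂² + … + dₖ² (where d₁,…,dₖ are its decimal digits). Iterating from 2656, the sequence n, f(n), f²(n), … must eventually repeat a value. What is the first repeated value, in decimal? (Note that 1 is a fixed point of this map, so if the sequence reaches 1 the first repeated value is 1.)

2656 → 2² + 6² + 5² + 6² = 4 + 36 + 25 + 36 = 101
101 → 1² + 0² + 1² = 1 + 0 + 1 = 2
2 → 2² = 4
4 → 4² = 16
16 → 1² + 6² = 1 + 36 = 37
37 → 3² + 7² = 9 + 49 = 58
58 → 5² + 8² = 25 + 64 = 89
89 → 8² + 9² = 64 + 81 = 145
145 → 1² + 4² + 5² = 1 + 16 + 25 = 42
42 → 4² + 2² = 16 + 4 = 20
20 → 2² + 0² = 4 + 0 = 4  — 4 already appeared earlier.

4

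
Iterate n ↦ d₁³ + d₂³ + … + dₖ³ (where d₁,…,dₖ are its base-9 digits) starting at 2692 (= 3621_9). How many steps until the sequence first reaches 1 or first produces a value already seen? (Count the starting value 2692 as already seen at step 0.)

3

2692 = (3,6,2,1)_9 → 3³ + 6³ + 2³ + 1³ = 252
252 = (3,1,0)_9 → 3³ + 1³ + 0³ = 28
28 = (3,1)_9 → 3³ + 1³ = 28  — 28 repeats.
That took 3 steps.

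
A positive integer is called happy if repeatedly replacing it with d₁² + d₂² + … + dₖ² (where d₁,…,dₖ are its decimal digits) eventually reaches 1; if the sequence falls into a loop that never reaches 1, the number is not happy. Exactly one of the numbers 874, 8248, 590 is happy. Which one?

874

874: 874 → 129 → 86 → 100 → 1  — reaches 1 (happy)
8248: 8248 → 148 → 81 → 65 → 61 → 37 → 58 → 89 → 145 → 42 → 20 → 4 → 16 → 37  — repeats 37 (not happy)
590: 590 → 106 → 37 → 58 → 89 → 145 → 42 → 20 → 4 → 16 → 37  — repeats 37 (not happy)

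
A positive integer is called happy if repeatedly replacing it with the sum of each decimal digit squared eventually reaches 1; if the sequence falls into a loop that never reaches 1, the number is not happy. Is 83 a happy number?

not happy

83 → 73
73 → 58
58 → 89
89 → 145
145 → 42
42 → 20
20 → 4
4 → 16
16 → 37
37 → 58  — 58 already seen; the sequence cycles without reaching 1.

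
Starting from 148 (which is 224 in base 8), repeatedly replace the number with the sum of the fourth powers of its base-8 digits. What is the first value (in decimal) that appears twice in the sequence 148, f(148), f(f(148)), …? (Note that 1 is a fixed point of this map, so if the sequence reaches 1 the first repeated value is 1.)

148 = (2,2,4)_8 → 2⁴ + 2⁴ + 4⁴ = 16 + 16 + 256 = 288
288 = (4,4,0)_8 → 4⁴ + 4⁴ + 0⁴ = 256 + 256 + 0 = 512
512 = (1,0,0,0)_8 → 1⁴ + 0⁴ + 0⁴ + 0⁴ = 1 + 0 + 0 + 0 = 1  — reached the fixed point 1.
1 → 1, so 1 is the first repeated value.

1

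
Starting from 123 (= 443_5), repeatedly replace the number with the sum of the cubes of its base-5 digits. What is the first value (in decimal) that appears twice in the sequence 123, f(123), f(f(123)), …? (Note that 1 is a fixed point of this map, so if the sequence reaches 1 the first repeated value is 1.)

123 = (4,4,3)_5 → 4³ + 4³ + 3³ = 64 + 64 + 27 = 155
155 = (1,1,1,0)_5 → 1³ + 1³ + 1³ + 0³ = 1 + 1 + 1 + 0 = 3
3 = (3)_5 → 3³ = 27
27 = (1,0,2)_5 → 1³ + 0³ + 2³ = 1 + 0 + 8 = 9
9 = (1,4)_5 → 1³ + 4³ = 1 + 64 = 65
65 = (2,3,0)_5 → 2³ + 3³ + 0³ = 8 + 27 + 0 = 35
35 = (1,2,0)_5 → 1³ + 2³ + 0³ = 1 + 8 + 0 = 9  — 9 already appeared earlier.

9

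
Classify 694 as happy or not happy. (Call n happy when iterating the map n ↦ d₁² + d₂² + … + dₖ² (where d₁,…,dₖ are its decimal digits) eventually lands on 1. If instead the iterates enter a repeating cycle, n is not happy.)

happy

694 → 133
133 → 19
19 → 82
82 → 68
68 → 100
100 → 1  — reached 1.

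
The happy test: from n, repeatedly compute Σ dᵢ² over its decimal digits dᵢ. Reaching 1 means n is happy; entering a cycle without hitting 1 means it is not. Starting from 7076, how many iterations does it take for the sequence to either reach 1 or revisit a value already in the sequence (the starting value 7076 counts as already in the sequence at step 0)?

12

7076 → 7² + 0² + 7² + 6² = 134
134 → 1² + 3² + 4² = 26
26 → 2² + 6² = 40
40 → 4² + 0² = 16
16 → 1² + 6² = 37
37 → 3² + 7² = 58
58 → 5² + 8² = 89
89 → 8² + 9² = 145
145 → 1² + 4² + 5² = 42
42 → 4² + 2² = 20
20 → 2² + 0² = 4
4 → 4² = 16  — 16 repeats.
That took 12 steps.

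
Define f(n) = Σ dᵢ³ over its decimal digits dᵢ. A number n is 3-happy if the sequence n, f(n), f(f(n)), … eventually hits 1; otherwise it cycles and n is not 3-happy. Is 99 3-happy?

99 → 9³ + 9³ = 1458
1458 → 1³ + 4³ + 5³ + 8³ = 702
702 → 7³ + 0³ + 2³ = 351
351 → 3³ + 5³ + 1³ = 153
153 → 1³ + 5³ + 3³ = 153  — 153 already seen; the sequence cycles without reaching 1.

not 3-happy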